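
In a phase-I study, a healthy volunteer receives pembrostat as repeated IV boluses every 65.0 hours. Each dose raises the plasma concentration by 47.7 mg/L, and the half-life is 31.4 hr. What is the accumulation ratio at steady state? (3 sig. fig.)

k = ln 2 / 31.4 = 0.02207 hr⁻¹
Fraction remaining after one interval: e^(−kτ) = e^(−0.02207 × 65.0) = 0.2381
R = 1 / (1 − 0.2381) = 1 / 0.7619 ≈ 1.31

1.31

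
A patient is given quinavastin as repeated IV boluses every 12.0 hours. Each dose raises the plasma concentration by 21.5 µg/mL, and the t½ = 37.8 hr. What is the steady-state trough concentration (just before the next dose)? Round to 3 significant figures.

k = ln 2 / 37.8 = 0.01834 hr⁻¹
Fraction remaining after one interval: e^(−kτ) = e^(−0.01834 × 12.0) = 0.8025
R = 1 / (1 − 0.8025) = 5.063
Css,max = 21.5 × 5.063 = 108.9 µg/mL
Css,min = Css,max × e^(−kτ) = 108.9 × 0.8025 ≈ 87.4 µg/mL

87.4 µg/mL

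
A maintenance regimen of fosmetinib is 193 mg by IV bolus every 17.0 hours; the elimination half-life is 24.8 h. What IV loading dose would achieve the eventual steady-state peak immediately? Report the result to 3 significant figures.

k = ln 2 / 24.8 = 0.02795 h⁻¹
Accumulation ratio R = 1 / (1 − e^(−kτ)) = 1 / (1 − e^(−0.02795×17.0)) = 1 / (1 − 0.6218) = 2.644
Loading dose = maintenance dose × R = 193 × 2.644 ≈ 510 mg

510 mg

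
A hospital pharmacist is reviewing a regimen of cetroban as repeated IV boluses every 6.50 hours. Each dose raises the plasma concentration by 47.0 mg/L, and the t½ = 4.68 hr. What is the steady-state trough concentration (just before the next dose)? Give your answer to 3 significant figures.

29.0 mg/L

k = ln 2 / 4.68 = 0.1481 hr⁻¹
Fraction remaining after one interval: e^(−kτ) = e^(−0.1481 × 6.50) = 0.3819
R = 1 / (1 − 0.3819) = 1.618
Css,max = 47.0 × 1.618 = 76.03 mg/L
Css,min = Css,max × e^(−kτ) = 76.03 × 0.3819 ≈ 29.0 mg/L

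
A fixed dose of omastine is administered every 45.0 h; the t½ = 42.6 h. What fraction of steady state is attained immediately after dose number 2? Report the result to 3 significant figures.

0.769

k = ln 2 / 42.6 = 0.01627 h⁻¹
f_n = 1 − e^(−nkτ) = 1 − e^(−2 × 0.01627 × 45.0) = 1 − e^(−1.464) = 1 − 0.2312 ≈ 0.769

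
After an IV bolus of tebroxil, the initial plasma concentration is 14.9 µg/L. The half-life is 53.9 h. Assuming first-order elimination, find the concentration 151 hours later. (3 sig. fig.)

2.14 µg/L

k = ln 2 / 53.9 = 0.01286 h⁻¹
C(t) = C₀ e^(−kt) = 14.9 × e^(−0.01286 × 151) = 14.9 × e^(−1.942) = 14.9 × 0.1434 ≈ 2.14 µg/L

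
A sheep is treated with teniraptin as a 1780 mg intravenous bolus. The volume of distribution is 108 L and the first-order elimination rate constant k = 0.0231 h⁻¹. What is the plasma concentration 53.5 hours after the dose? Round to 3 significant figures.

4.79 mg/L

C₀ = dose / V = 1780 / 108 = 16.48 mg/L
C(t) = C₀ e^(−kt) = 16.48 × e^(−0.02310 × 53.5) = 16.48 × e^(−1.236) = 16.48 × 0.2906 ≈ 4.79 mg/L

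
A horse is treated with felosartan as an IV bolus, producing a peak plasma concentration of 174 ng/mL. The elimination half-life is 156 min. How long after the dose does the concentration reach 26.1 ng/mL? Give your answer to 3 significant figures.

k = ln 2 / 156 = 0.004443 min⁻¹
C(t) = C₀ e^(−kt)  ⇒  t = ln(C₀/C) / k
t = ln(174/26.1) / 0.004443 = 1.897 / 0.004443 ≈ 427 minutes

427 minutes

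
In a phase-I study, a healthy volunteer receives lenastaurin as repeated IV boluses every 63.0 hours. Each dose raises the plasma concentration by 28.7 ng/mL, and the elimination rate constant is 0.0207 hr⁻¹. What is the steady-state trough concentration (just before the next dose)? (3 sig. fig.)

Fraction remaining after one interval: e^(−kτ) = e^(−0.02070 × 63.0) = 0.2714
R = 1 / (1 − 0.2714) = 1.373
Css,max = 28.7 × 1.373 = 39.39 ng/mL
Css,min = Css,max × e^(−kτ) = 39.39 × 0.2714 ≈ 10.7 ng/mL

10.7 ng/mL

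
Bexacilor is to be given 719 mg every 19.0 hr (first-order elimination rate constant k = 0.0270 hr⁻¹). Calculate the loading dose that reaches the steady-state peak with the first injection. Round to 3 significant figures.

Accumulation ratio R = 1 / (1 − e^(−kτ)) = 1 / (1 − e^(−0.02700×19.0)) = 1 / (1 − 0.5987) = 2.492
Loading dose = maintenance dose × R = 719 × 2.492 ≈ 1790 mg

1790 mg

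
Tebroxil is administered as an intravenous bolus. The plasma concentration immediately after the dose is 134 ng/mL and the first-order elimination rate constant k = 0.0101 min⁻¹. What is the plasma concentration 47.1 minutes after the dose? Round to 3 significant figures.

C(t) = C₀ e^(−kt) = 134 × e^(−0.01010 × 47.1) = 134 × e^(−0.4757) = 134 × 0.6214 ≈ 83.3 ng/mL

83.3 ng/mL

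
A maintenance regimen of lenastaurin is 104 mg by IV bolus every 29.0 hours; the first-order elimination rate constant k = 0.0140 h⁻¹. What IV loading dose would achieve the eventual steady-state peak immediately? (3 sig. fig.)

312 mg

Accumulation ratio R = 1 / (1 − e^(−kτ)) = 1 / (1 − e^(−0.01400×29.0)) = 1 / (1 − 0.6663) = 2.997
Loading dose = maintenance dose × R = 104 × 2.997 ≈ 312 mg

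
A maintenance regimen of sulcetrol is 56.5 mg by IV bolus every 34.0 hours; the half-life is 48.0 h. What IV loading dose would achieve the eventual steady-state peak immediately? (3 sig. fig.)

146 mg

k = ln 2 / 48.0 = 0.01444 h⁻¹
Accumulation ratio R = 1 / (1 − e^(−kτ)) = 1 / (1 − e^(−0.01444×34.0)) = 1 / (1 − 0.6120) = 2.577
Loading dose = maintenance dose × R = 56.5 × 2.577 ≈ 146 mg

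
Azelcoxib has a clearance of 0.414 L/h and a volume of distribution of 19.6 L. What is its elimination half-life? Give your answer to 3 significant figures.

k = CL / V = 0.414 / 19.6 = 0.02112 h⁻¹
t½ = ln 2 / k = ln 2 / 0.02112 ≈ 32.8 hours

32.8 hours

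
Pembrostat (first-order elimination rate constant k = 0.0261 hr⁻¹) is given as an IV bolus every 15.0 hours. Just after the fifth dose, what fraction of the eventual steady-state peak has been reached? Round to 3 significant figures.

f_n = 1 − e^(−nkτ) = 1 − e^(−5 × 0.02610 × 15.0) = 1 − e^(−1.958) = 1 − 0.1412 ≈ 0.859

0.859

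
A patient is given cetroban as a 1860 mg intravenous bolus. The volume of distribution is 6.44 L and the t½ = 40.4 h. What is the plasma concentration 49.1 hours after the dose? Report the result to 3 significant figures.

C₀ = dose / V = 1860 / 6.44 = 288.8 µg/mL
k = ln 2 / 40.4 = 0.01716 h⁻¹
C(t) = C₀ e^(−kt) = 288.8 × e^(−0.01716 × 49.1) = 288.8 × e^(−0.8424) = 288.8 × 0.4307 ≈ 124 µg/mL

124 µg/mL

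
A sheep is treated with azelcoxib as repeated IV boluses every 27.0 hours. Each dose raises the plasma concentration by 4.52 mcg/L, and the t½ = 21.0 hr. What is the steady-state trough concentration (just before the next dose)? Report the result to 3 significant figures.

k = ln 2 / 21.0 = 0.03301 hr⁻¹
Fraction remaining after one interval: e^(−kτ) = e^(−0.03301 × 27.0) = 0.4102
R = 1 / (1 − 0.4102) = 1.695
Css,max = 4.52 × 1.695 = 7.663 mcg/L
Css,min = Css,max × e^(−kτ) = 7.663 × 0.4102 ≈ 3.14 mcg/L

3.14 mcg/L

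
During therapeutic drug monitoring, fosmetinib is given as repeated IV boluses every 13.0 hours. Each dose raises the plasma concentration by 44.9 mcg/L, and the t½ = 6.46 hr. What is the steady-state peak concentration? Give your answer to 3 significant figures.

59.7 mcg/L

k = ln 2 / 6.46 = 0.1073 hr⁻¹
Fraction remaining after one interval: e^(−kτ) = e^(−0.1073 × 13.0) = 0.2479
R = 1 / (1 − 0.2479) = 1.330
Css,max = 44.9 × 1.330 ≈ 59.7 mcg/L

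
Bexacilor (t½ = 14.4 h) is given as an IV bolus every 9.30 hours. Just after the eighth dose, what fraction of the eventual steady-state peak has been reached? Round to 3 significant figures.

0.972

k = ln 2 / 14.4 = 0.04814 h⁻¹
f_n = 1 − e^(−nkτ) = 1 − e^(−8 × 0.04814 × 9.30) = 1 − e^(−3.581) = 1 − 0.02784 ≈ 0.972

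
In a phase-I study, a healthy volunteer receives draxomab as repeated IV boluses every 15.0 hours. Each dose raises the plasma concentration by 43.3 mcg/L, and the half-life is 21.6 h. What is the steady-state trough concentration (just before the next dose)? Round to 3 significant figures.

k = ln 2 / 21.6 = 0.03209 h⁻¹
Fraction remaining after one interval: e^(−kτ) = e^(−0.03209 × 15.0) = 0.6179
R = 1 / (1 − 0.6179) = 2.617
Css,max = 43.3 × 2.617 = 113.3 mcg/L
Css,min = Css,max × e^(−kτ) = 113.3 × 0.6179 ≈ 70.0 mcg/L

70.0 mcg/L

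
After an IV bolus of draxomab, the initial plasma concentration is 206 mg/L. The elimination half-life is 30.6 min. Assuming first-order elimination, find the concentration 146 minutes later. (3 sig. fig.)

k = ln 2 / 30.6 = 0.02265 min⁻¹
C(t) = C₀ e^(−kt) = 206 × e^(−0.02265 × 146) = 206 × e^(−3.307) = 206 × 0.03662 ≈ 7.54 mg/L

7.54 mg/L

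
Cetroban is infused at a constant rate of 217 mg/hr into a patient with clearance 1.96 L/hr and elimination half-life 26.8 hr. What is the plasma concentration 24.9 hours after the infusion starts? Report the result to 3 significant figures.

52.6 µg/mL

Css = rate / CL = 217 / 1.96 = 110.7 µg/mL
k = ln 2 / 26.8 = 0.02586 hr⁻¹
C(t) = Css (1 − e^(−kt)) = 110.7 × (1 − e^(−0.6440)) = 110.7 × 0.4748 ≈ 52.6 µg/mL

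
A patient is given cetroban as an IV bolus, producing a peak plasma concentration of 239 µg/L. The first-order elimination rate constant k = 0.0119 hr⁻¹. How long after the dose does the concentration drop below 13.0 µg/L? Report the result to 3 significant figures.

245 hours

C(t) = C₀ e^(−kt)  ⇒  t = ln(C₀/C) / k
t = ln(239/13.0) / 0.01190 = 2.912 / 0.01190 ≈ 245 hours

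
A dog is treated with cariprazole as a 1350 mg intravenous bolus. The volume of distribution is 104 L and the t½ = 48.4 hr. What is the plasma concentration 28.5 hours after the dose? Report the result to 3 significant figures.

8.63 µg/mL

C₀ = dose / V = 1350 / 104 = 12.98 µg/mL
k = ln 2 / 48.4 = 0.01432 hr⁻¹
C(t) = C₀ e^(−kt) = 12.98 × e^(−0.01432 × 28.5) = 12.98 × e^(−0.4082) = 12.98 × 0.6649 ≈ 8.63 µg/mL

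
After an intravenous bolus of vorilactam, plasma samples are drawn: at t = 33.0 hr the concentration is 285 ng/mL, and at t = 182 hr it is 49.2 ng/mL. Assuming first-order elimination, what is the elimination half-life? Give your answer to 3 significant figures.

58.8 hours

k = ln(C₁/C₂) / (t₂ − t₁) = ln(285/49.2) / (182 − 33.0)
  = 1.757 / 149.0 = 0.01179 hr⁻¹
t½ = ln 2 / k = ln 2 / 0.01179 ≈ 58.8 hours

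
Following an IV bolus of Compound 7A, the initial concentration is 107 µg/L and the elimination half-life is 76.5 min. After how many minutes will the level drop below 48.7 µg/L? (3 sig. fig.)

86.9 minutes

k = ln 2 / 76.5 = 0.009061 min⁻¹
C(t) = C₀ e^(−kt)  ⇒  t = ln(C₀/C) / k
t = ln(107/48.7) / 0.009061 = 0.7871 / 0.009061 ≈ 86.9 minutes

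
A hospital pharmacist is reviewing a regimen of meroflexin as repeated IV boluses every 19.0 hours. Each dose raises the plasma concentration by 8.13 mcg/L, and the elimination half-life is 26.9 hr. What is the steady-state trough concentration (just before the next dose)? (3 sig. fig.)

12.9 mcg/L

k = ln 2 / 26.9 = 0.02577 hr⁻¹
Fraction remaining after one interval: e^(−kτ) = e^(−0.02577 × 19.0) = 0.6129
R = 1 / (1 − 0.6129) = 2.583
Css,max = 8.13 × 2.583 = 21.00 mcg/L
Css,min = Css,max × e^(−kτ) = 21.00 × 0.6129 ≈ 12.9 mcg/L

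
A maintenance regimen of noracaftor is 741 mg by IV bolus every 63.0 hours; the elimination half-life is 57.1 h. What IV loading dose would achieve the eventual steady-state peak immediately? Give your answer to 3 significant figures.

1390 mg

k = ln 2 / 57.1 = 0.01214 h⁻¹
Accumulation ratio R = 1 / (1 − e^(−kτ)) = 1 / (1 − e^(−0.01214×63.0)) = 1 / (1 − 0.4654) = 1.871
Loading dose = maintenance dose × R = 741 × 1.871 ≈ 1390 mg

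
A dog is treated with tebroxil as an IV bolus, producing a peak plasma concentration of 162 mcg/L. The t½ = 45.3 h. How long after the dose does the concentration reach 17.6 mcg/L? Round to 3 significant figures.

k = ln 2 / 45.3 = 0.01530 h⁻¹
C(t) = C₀ e^(−kt)  ⇒  t = ln(C₀/C) / k
t = ln(162/17.6) / 0.01530 = 2.220 / 0.01530 ≈ 145 hours

145 hours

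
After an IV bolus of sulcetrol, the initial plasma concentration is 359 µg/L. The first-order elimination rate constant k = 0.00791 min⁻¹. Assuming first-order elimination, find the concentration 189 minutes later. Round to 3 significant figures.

80.5 µg/L

C(t) = C₀ e^(−kt) = 359 × e^(−0.007910 × 189) = 359 × e^(−1.495) = 359 × 0.2243 ≈ 80.5 µg/L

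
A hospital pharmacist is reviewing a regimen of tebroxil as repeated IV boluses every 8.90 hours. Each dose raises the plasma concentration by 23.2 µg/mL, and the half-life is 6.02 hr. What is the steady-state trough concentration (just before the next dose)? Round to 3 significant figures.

13.0 µg/mL

k = ln 2 / 6.02 = 0.1151 hr⁻¹
Fraction remaining after one interval: e^(−kτ) = e^(−0.1151 × 8.90) = 0.3589
R = 1 / (1 − 0.3589) = 1.560
Css,max = 23.2 × 1.560 = 36.19 µg/mL
Css,min = Css,max × e^(−kτ) = 36.19 × 0.3589 ≈ 13.0 µg/mL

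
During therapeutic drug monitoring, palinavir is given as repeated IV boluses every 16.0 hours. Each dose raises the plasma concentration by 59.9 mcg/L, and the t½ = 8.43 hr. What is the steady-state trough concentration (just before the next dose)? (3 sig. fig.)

k = ln 2 / 8.43 = 0.08222 hr⁻¹
Fraction remaining after one interval: e^(−kτ) = e^(−0.08222 × 16.0) = 0.2683
R = 1 / (1 − 0.2683) = 1.367
Css,max = 59.9 × 1.367 = 81.87 mcg/L
Css,min = Css,max × e^(−kτ) = 81.87 × 0.2683 ≈ 22.0 mcg/L

22.0 mcg/L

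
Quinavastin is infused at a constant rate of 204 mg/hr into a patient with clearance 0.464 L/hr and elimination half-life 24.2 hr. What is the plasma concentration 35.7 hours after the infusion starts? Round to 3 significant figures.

282 µg/mL

Css = rate / CL = 204 / 0.464 = 439.7 µg/mL
k = ln 2 / 24.2 = 0.02864 hr⁻¹
C(t) = Css (1 − e^(−kt)) = 439.7 × (1 − e^(−1.023)) = 439.7 × 0.6403 ≈ 282 µg/mL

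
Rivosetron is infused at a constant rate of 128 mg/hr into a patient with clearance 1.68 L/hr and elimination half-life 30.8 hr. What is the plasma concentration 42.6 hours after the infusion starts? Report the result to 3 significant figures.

47.0 mg/L

Css = rate / CL = 128 / 1.68 = 76.19 mg/L
k = ln 2 / 30.8 = 0.02250 hr⁻¹
C(t) = Css (1 − e^(−kt)) = 76.19 × (1 − e^(−0.9587)) = 76.19 × 0.6166 ≈ 47.0 mg/L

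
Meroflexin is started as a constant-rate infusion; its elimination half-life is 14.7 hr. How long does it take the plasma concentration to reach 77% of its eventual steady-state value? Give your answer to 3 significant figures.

31.2 hours

k = ln 2 / 14.7 = 0.04715 hr⁻¹
f = 1 − e^(−kt)  ⇒  t = −ln(1 − f) / k
t = −ln(1 − 0.77) / 0.04715 = 1.470 / 0.04715 ≈ 31.2 hours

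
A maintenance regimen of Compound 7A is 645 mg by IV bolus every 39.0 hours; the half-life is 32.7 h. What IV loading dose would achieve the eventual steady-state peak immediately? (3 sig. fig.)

1150 mg

k = ln 2 / 32.7 = 0.02120 h⁻¹
Accumulation ratio R = 1 / (1 − e^(−kτ)) = 1 / (1 − e^(−0.02120×39.0)) = 1 / (1 − 0.4375) = 1.778
Loading dose = maintenance dose × R = 645 × 1.778 ≈ 1150 mg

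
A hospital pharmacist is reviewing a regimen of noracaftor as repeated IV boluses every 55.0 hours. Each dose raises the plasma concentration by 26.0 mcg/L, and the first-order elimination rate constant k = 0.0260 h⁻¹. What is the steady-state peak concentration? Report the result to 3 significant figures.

Fraction remaining after one interval: e^(−kτ) = e^(−0.02600 × 55.0) = 0.2393
R = 1 / (1 − 0.2393) = 1.315
Css,max = 26.0 × 1.315 ≈ 34.2 mcg/L

34.2 mcg/L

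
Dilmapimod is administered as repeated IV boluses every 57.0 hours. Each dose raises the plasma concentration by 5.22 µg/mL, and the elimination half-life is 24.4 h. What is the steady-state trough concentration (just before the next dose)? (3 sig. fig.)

1.29 µg/mL

k = ln 2 / 24.4 = 0.02841 h⁻¹
Fraction remaining after one interval: e^(−kτ) = e^(−0.02841 × 57.0) = 0.1980
R = 1 / (1 − 0.1980) = 1.247
Css,max = 5.22 × 1.247 = 6.509 µg/mL
Css,min = Css,max × e^(−kτ) = 6.509 × 0.1980 ≈ 1.29 µg/mL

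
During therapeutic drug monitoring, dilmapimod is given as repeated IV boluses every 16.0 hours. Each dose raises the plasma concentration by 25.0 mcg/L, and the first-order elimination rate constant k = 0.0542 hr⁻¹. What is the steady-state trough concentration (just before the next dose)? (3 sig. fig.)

Fraction remaining after one interval: e^(−kτ) = e^(−0.05420 × 16.0) = 0.4201
R = 1 / (1 − 0.4201) = 1.725
Css,max = 25.0 × 1.725 = 43.11 mcg/L
Css,min = Css,max × e^(−kτ) = 43.11 × 0.4201 ≈ 18.1 mcg/L

18.1 mcg/L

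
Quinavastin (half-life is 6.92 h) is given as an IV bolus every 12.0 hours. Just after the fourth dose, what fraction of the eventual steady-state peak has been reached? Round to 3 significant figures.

k = ln 2 / 6.92 = 0.1002 h⁻¹
f_n = 1 − e^(−nkτ) = 1 − e^(−4 × 0.1002 × 12.0) = 1 − e^(−4.808) = 1 − 0.008165 ≈ 0.992

0.992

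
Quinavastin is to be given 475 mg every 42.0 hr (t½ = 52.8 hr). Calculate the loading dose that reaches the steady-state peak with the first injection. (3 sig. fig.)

k = ln 2 / 52.8 = 0.01313 hr⁻¹
Accumulation ratio R = 1 / (1 − e^(−kτ)) = 1 / (1 − e^(−0.01313×42.0)) = 1 / (1 − 0.5762) = 2.359
Loading dose = maintenance dose × R = 475 × 2.359 ≈ 1120 mg

1120 mg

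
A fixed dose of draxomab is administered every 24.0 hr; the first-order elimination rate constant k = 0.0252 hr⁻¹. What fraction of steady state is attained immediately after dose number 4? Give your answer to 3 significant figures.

f_n = 1 − e^(−nkτ) = 1 − e^(−4 × 0.02520 × 24.0) = 1 − e^(−2.419) = 1 − 0.08899 ≈ 0.911

0.911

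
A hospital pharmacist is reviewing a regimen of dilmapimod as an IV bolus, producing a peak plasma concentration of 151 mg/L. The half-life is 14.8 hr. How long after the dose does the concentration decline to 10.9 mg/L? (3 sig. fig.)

56.1 hours

k = ln 2 / 14.8 = 0.04683 hr⁻¹
C(t) = C₀ e^(−kt)  ⇒  t = ln(C₀/C) / k
t = ln(151/10.9) / 0.04683 = 2.629 / 0.04683 ≈ 56.1 hours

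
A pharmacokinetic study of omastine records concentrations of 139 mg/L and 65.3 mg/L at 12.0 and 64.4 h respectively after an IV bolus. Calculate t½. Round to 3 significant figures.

48.1 hours

k = ln(C₁/C₂) / (t₂ − t₁) = ln(139/65.3) / (64.4 − 12.0)
  = 0.7555 / 52.40 = 0.01442 h⁻¹
t½ = ln 2 / k = ln 2 / 0.01442 ≈ 48.1 hours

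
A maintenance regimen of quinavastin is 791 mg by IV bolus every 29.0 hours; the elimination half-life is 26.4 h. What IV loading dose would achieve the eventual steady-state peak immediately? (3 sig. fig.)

1480 mg

k = ln 2 / 26.4 = 0.02626 h⁻¹
Accumulation ratio R = 1 / (1 − e^(−kτ)) = 1 / (1 − e^(−0.02626×29.0)) = 1 / (1 − 0.4670) = 1.876
Loading dose = maintenance dose × R = 791 × 1.876 ≈ 1480 mg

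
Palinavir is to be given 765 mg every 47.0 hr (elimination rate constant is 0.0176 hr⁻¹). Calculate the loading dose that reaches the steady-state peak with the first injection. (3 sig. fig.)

Accumulation ratio R = 1 / (1 − e^(−kτ)) = 1 / (1 − e^(−0.01760×47.0)) = 1 / (1 − 0.4373) = 1.777
Loading dose = maintenance dose × R = 765 × 1.777 ≈ 1360 mg

1360 mg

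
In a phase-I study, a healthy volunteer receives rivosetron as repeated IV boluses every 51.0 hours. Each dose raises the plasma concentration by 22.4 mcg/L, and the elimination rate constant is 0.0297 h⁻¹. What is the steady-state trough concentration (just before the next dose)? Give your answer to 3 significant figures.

Fraction remaining after one interval: e^(−kτ) = e^(−0.02970 × 51.0) = 0.2199
R = 1 / (1 − 0.2199) = 1.282
Css,max = 22.4 × 1.282 = 28.71 mcg/L
Css,min = Css,max × e^(−kτ) = 28.71 × 0.2199 ≈ 6.31 mcg/L

6.31 mcg/L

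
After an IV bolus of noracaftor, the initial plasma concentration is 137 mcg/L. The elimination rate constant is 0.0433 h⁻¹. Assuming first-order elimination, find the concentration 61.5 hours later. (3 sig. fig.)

9.55 mcg/L

C(t) = C₀ e^(−kt) = 137 × e^(−0.04330 × 61.5) = 137 × e^(−2.663) = 137 × 0.06974 ≈ 9.55 mcg/L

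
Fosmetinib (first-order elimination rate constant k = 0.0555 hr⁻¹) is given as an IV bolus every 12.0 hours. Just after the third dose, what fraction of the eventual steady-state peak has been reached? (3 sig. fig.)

f_n = 1 − e^(−nkτ) = 1 − e^(−3 × 0.05550 × 12.0) = 1 − e^(−1.998) = 1 − 0.1356 ≈ 0.864

0.864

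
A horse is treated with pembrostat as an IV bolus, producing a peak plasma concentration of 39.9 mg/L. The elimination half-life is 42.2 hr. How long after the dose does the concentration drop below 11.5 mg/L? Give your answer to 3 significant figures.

k = ln 2 / 42.2 = 0.01643 hr⁻¹
C(t) = C₀ e^(−kt)  ⇒  t = ln(C₀/C) / k
t = ln(39.9/11.5) / 0.01643 = 1.244 / 0.01643 ≈ 75.7 hours

75.7 hours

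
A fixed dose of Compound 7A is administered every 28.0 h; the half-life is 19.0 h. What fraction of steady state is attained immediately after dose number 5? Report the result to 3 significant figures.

0.994

k = ln 2 / 19.0 = 0.03648 h⁻¹
f_n = 1 − e^(−nkτ) = 1 − e^(−5 × 0.03648 × 28.0) = 1 − e^(−5.107) = 1 − 0.006052 ≈ 0.994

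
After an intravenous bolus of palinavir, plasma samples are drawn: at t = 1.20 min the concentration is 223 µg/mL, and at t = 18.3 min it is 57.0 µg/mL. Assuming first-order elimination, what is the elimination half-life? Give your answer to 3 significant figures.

8.69 minutes

k = ln(C₁/C₂) / (t₂ − t₁) = ln(223/57.0) / (18.3 − 1.20)
  = 1.364 / 17.10 = 0.07977 min⁻¹
t½ = ln 2 / k = ln 2 / 0.07977 ≈ 8.69 minutes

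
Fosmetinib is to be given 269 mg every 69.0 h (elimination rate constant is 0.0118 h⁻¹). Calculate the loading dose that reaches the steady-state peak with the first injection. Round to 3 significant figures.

483 mg

Accumulation ratio R = 1 / (1 − e^(−kτ)) = 1 / (1 − e^(−0.01180×69.0)) = 1 / (1 − 0.4430) = 1.795
Loading dose = maintenance dose × R = 269 × 1.795 ≈ 483 mg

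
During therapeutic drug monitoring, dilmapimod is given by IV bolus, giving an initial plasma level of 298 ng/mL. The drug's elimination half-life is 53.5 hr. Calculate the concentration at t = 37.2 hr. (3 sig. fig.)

k = ln 2 / 53.5 = 0.01296 hr⁻¹
37.2 hr is 0.6953 half-lives, so C = 298 × (1/2)^0.6953 = 298 × 0.6176 ≈ 184 ng/mL

184 ng/mL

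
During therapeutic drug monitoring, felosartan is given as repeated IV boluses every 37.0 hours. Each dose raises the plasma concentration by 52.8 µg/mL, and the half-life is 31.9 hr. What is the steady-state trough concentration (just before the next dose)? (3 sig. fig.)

42.8 µg/mL

k = ln 2 / 31.9 = 0.02173 hr⁻¹
Fraction remaining after one interval: e^(−kτ) = e^(−0.02173 × 37.0) = 0.4476
R = 1 / (1 − 0.4476) = 1.810
Css,max = 52.8 × 1.810 = 95.57 µg/mL
Css,min = Css,max × e^(−kτ) = 95.57 × 0.4476 ≈ 42.8 µg/mL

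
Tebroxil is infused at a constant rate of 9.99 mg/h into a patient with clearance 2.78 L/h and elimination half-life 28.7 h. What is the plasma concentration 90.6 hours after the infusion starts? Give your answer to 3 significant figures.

Css = rate / CL = 9.99 / 2.78 = 3.594 mg/L
k = ln 2 / 28.7 = 0.02415 h⁻¹
C(t) = Css (1 − e^(−kt)) = 3.594 × (1 − e^(−2.188)) = 3.594 × 0.8879 ≈ 3.19 mg/L

3.19 mg/L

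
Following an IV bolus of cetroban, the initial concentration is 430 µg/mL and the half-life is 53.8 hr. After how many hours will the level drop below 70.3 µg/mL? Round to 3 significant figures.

k = ln 2 / 53.8 = 0.01288 hr⁻¹
C(t) = C₀ e^(−kt)  ⇒  t = ln(C₀/C) / k
t = ln(430/70.3) / 0.01288 = 1.811 / 0.01288 ≈ 141 hours

141 hours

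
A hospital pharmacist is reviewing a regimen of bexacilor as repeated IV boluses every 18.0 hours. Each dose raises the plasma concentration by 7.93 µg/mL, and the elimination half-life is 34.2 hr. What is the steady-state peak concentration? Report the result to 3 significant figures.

25.9 µg/mL

k = ln 2 / 34.2 = 0.02027 hr⁻¹
Fraction remaining after one interval: e^(−kτ) = e^(−0.02027 × 18.0) = 0.6943
R = 1 / (1 − 0.6943) = 3.271
Css,max = 7.93 × 3.271 ≈ 25.9 µg/mL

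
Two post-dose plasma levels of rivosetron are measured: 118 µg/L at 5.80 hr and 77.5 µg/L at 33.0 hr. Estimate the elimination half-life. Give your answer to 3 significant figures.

k = ln(C₁/C₂) / (t₂ − t₁) = ln(118/77.5) / (33.0 − 5.80)
  = 0.4204 / 27.20 = 0.01546 hr⁻¹
t½ = ln 2 / k = ln 2 / 0.01546 ≈ 44.8 hours

44.8 hours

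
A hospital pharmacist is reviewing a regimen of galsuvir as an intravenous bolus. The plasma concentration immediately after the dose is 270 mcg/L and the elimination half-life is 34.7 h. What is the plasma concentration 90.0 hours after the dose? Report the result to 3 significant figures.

k = ln 2 / 34.7 = 0.01998 h⁻¹
90.0 h is 2.594 half-lives, so C = 270 × (1/2)^2.594 = 270 × 0.1657 ≈ 44.7 mcg/L

44.7 mcg/L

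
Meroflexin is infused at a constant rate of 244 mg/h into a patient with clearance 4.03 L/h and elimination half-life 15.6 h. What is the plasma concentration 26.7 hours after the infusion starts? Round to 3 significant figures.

Css = rate / CL = 244 / 4.03 = 60.55 mg/L
k = ln 2 / 15.6 = 0.04443 h⁻¹
C(t) = Css (1 − e^(−kt)) = 60.55 × (1 − e^(−1.186)) = 60.55 × 0.6947 ≈ 42.1 mg/L

42.1 mg/L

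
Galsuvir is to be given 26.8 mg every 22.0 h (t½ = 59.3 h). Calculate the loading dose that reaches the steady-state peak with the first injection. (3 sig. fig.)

118 mg

k = ln 2 / 59.3 = 0.01169 h⁻¹
Accumulation ratio R = 1 / (1 − e^(−kτ)) = 1 / (1 − e^(−0.01169×22.0)) = 1 / (1 − 0.7732) = 4.410
Loading dose = maintenance dose × R = 26.8 × 4.410 ≈ 118 mg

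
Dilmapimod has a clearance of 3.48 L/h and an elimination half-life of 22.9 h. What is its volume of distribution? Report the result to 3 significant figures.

k = ln 2 / t½ = ln 2 / 22.9 = 0.03027 h⁻¹
V = CL / k = 3.48 / 0.03027 ≈ 115 L

115 L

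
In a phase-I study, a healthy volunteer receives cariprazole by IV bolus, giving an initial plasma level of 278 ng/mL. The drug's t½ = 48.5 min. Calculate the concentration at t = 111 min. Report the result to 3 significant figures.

k = ln 2 / 48.5 = 0.01429 min⁻¹
C(t) = C₀ e^(−kt) = 278 × e^(−0.01429 × 111) = 278 × e^(−1.586) = 278 × 0.2047 ≈ 56.9 ng/mL

56.9 ng/mL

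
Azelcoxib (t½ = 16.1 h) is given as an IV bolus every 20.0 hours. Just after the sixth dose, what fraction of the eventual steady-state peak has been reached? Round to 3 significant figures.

0.994

k = ln 2 / 16.1 = 0.04305 h⁻¹
f_n = 1 − e^(−nkτ) = 1 − e^(−6 × 0.04305 × 20.0) = 1 − e^(−5.166) = 1 − 0.005706 ≈ 0.994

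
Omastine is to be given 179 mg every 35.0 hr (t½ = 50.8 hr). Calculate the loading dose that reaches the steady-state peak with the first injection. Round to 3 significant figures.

k = ln 2 / 50.8 = 0.01364 hr⁻¹
Accumulation ratio R = 1 / (1 − e^(−kτ)) = 1 / (1 − e^(−0.01364×35.0)) = 1 / (1 − 0.6203) = 2.634
Loading dose = maintenance dose × R = 179 × 2.634 ≈ 471 mg

471 mg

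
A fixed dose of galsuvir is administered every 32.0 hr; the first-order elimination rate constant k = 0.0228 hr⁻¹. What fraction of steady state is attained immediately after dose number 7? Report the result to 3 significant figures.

f_n = 1 − e^(−nkτ) = 1 − e^(−7 × 0.02280 × 32.0) = 1 − e^(−5.107) = 1 − 0.006053 ≈ 0.994

0.994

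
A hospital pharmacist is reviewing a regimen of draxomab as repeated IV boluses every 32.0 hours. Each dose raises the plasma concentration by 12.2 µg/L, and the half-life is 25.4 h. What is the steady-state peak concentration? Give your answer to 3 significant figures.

20.9 µg/L

k = ln 2 / 25.4 = 0.02729 h⁻¹
Fraction remaining after one interval: e^(−kτ) = e^(−0.02729 × 32.0) = 0.4176
R = 1 / (1 − 0.4176) = 1.717
Css,max = 12.2 × 1.717 ≈ 20.9 µg/L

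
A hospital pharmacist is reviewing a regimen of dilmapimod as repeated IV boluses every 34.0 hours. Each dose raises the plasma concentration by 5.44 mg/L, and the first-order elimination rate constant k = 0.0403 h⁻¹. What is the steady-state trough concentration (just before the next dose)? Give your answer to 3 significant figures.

1.85 mg/L

Fraction remaining after one interval: e^(−kτ) = e^(−0.04030 × 34.0) = 0.2541
R = 1 / (1 − 0.2541) = 1.341
Css,max = 5.44 × 1.341 = 7.293 mg/L
Css,min = Css,max × e^(−kτ) = 7.293 × 0.2541 ≈ 1.85 mg/L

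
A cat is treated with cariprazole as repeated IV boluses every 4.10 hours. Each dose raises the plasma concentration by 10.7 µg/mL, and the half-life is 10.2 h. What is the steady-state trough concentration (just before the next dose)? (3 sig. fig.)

k = ln 2 / 10.2 = 0.06796 h⁻¹
Fraction remaining after one interval: e^(−kτ) = e^(−0.06796 × 4.10) = 0.7568
R = 1 / (1 − 0.7568) = 4.112
Css,max = 10.7 × 4.112 = 44.00 µg/mL
Css,min = Css,max × e^(−kτ) = 44.00 × 0.7568 ≈ 33.3 µg/mL

33.3 µg/mL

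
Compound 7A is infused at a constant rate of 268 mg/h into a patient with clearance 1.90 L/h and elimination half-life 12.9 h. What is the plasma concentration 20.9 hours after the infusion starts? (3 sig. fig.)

95.2 µg/mL

Css = rate / CL = 268 / 1.90 = 141.1 µg/mL
k = ln 2 / 12.9 = 0.05373 h⁻¹
C(t) = Css (1 − e^(−kt)) = 141.1 × (1 − e^(−1.123)) = 141.1 × 0.6747 ≈ 95.2 µg/mL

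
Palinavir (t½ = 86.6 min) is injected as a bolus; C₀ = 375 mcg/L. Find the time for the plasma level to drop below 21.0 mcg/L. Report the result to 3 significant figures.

k = ln 2 / 86.6 = 0.008004 min⁻¹
C(t) = C₀ e^(−kt)  ⇒  t = ln(C₀/C) / k
t = ln(375/21.0) / 0.008004 = 2.882 / 0.008004 ≈ 360 minutes

360 minutes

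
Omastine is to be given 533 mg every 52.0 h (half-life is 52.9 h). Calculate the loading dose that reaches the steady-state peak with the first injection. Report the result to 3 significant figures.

k = ln 2 / 52.9 = 0.01310 h⁻¹
Accumulation ratio R = 1 / (1 − e^(−kτ)) = 1 / (1 − e^(−0.01310×52.0)) = 1 / (1 − 0.5059) = 2.024
Loading dose = maintenance dose × R = 533 × 2.024 ≈ 1080 mg

1080 mg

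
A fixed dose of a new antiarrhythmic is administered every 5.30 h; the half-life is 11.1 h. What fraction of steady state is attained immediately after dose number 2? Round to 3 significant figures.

k = ln 2 / 11.1 = 0.06245 h⁻¹
f_n = 1 − e^(−nkτ) = 1 − e^(−2 × 0.06245 × 5.30) = 1 − e^(−0.6619) = 1 − 0.5159 ≈ 0.484

0.484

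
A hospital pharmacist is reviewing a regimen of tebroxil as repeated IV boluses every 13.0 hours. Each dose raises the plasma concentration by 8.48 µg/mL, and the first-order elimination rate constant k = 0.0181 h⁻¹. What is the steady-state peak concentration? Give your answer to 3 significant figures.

Fraction remaining after one interval: e^(−kτ) = e^(−0.01810 × 13.0) = 0.7903
R = 1 / (1 − 0.7903) = 4.769
Css,max = 8.48 × 4.769 ≈ 40.4 µg/mL

40.4 µg/mL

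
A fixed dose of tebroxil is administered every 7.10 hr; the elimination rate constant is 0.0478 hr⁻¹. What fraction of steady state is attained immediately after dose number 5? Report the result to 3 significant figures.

0.817

f_n = 1 − e^(−nkτ) = 1 − e^(−5 × 0.04780 × 7.10) = 1 − e^(−1.697) = 1 − 0.1833 ≈ 0.817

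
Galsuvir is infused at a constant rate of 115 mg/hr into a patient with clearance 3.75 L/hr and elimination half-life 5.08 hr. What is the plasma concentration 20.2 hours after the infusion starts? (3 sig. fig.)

28.7 mg/L

Css = rate / CL = 115 / 3.75 = 30.67 mg/L
k = ln 2 / 5.08 = 0.1364 hr⁻¹
C(t) = Css (1 − e^(−kt)) = 30.67 × (1 − e^(−2.756)) = 30.67 × 0.9365 ≈ 28.7 mg/L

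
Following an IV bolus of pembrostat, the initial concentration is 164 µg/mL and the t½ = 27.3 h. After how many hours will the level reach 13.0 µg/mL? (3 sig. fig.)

k = ln 2 / 27.3 = 0.02539 h⁻¹
C(t) = C₀ e^(−kt)  ⇒  t = ln(C₀/C) / k
t = ln(164/13.0) / 0.02539 = 2.535 / 0.02539 ≈ 99.8 hours

99.8 hours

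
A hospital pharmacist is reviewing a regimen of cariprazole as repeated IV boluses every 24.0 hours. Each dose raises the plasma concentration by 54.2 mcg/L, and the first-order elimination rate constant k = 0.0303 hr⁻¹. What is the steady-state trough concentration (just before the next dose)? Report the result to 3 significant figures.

50.7 mcg/L

Fraction remaining after one interval: e^(−kτ) = e^(−0.03030 × 24.0) = 0.4833
R = 1 / (1 − 0.4833) = 1.935
Css,max = 54.2 × 1.935 = 104.9 mcg/L
Css,min = Css,max × e^(−kτ) = 104.9 × 0.4833 ≈ 50.7 mcg/L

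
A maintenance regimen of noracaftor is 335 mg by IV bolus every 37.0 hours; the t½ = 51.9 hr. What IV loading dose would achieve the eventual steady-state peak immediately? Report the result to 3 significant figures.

859 mg

k = ln 2 / 51.9 = 0.01336 hr⁻¹
Accumulation ratio R = 1 / (1 − e^(−kτ)) = 1 / (1 − e^(−0.01336×37.0)) = 1 / (1 − 0.6101) = 2.565
Loading dose = maintenance dose × R = 335 × 2.565 ≈ 859 mg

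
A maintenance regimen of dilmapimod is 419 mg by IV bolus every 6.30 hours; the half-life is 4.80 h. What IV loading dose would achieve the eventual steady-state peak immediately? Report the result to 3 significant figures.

k = ln 2 / 4.80 = 0.1444 h⁻¹
Accumulation ratio R = 1 / (1 − e^(−kτ)) = 1 / (1 − e^(−0.1444×6.30)) = 1 / (1 − 0.4026) = 1.674
Loading dose = maintenance dose × R = 419 × 1.674 ≈ 701 mg

701 mg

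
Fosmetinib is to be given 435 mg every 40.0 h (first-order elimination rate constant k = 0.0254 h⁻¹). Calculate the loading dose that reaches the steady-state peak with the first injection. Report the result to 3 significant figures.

Accumulation ratio R = 1 / (1 − e^(−kτ)) = 1 / (1 − e^(−0.02540×40.0)) = 1 / (1 − 0.3620) = 1.567
Loading dose = maintenance dose × R = 435 × 1.567 ≈ 682 mg

682 mg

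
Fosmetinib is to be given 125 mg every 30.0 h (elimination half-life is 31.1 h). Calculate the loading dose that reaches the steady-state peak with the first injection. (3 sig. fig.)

k = ln 2 / 31.1 = 0.02229 h⁻¹
Accumulation ratio R = 1 / (1 − e^(−kτ)) = 1 / (1 − e^(−0.02229×30.0)) = 1 / (1 − 0.5124) = 2.051
Loading dose = maintenance dose × R = 125 × 2.051 ≈ 256 mg

256 mg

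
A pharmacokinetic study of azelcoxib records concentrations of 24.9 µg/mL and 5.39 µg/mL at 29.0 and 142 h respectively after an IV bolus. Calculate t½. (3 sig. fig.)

51.2 hours

k = ln(C₁/C₂) / (t₂ − t₁) = ln(24.9/5.39) / (142 − 29.0)
  = 1.530 / 113.0 = 0.01354 h⁻¹
t½ = ln 2 / k = ln 2 / 0.01354 ≈ 51.2 hours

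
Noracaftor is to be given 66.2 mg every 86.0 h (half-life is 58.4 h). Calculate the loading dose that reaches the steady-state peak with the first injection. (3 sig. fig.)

103 mg

k = ln 2 / 58.4 = 0.01187 h⁻¹
Accumulation ratio R = 1 / (1 − e^(−kτ)) = 1 / (1 − e^(−0.01187×86.0)) = 1 / (1 − 0.3603) = 1.563
Loading dose = maintenance dose × R = 66.2 × 1.563 ≈ 103 mg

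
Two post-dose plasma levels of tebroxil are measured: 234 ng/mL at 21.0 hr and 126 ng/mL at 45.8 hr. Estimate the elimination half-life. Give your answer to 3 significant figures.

k = ln(C₁/C₂) / (t₂ − t₁) = ln(234/126) / (45.8 − 21.0)
  = 0.6190 / 24.80 = 0.02496 hr⁻¹
t½ = ln 2 / k = ln 2 / 0.02496 ≈ 27.8 hours

27.8 hours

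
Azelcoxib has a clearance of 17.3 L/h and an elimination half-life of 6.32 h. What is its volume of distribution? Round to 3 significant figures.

158 L

k = ln 2 / t½ = ln 2 / 6.32 = 0.1097 h⁻¹
V = CL / k = 17.3 / 0.1097 ≈ 158 L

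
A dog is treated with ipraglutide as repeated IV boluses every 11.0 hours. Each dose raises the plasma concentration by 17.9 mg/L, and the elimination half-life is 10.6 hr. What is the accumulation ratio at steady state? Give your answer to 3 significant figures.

1.95

k = ln 2 / 10.6 = 0.06539 hr⁻¹
Fraction remaining after one interval: e^(−kτ) = e^(−0.06539 × 11.0) = 0.4871
R = 1 / (1 − 0.4871) = 1 / 0.5129 ≈ 1.95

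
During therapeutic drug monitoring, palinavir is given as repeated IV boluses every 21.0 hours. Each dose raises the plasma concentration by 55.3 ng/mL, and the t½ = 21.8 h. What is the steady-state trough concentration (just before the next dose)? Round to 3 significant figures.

k = ln 2 / 21.8 = 0.03180 h⁻¹
Fraction remaining after one interval: e^(−kτ) = e^(−0.03180 × 21.0) = 0.5129
R = 1 / (1 − 0.5129) = 2.053
Css,max = 55.3 × 2.053 = 113.5 ng/mL
Css,min = Css,max × e^(−kτ) = 113.5 × 0.5129 ≈ 58.2 ng/mL

58.2 ng/mL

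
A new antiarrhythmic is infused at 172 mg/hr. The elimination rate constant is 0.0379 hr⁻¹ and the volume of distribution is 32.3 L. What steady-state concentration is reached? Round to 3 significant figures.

141 µg/mL

CL = k · V = 0.0379 × 32.3 = 1.224 L/hr
Css = rate / CL = 172 / 1.224 ≈ 141 µg/mL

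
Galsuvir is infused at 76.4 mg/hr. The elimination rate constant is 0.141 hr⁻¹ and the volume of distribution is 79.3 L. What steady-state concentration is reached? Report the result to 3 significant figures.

CL = k · V = 0.141 × 79.3 = 11.18 L/hr
Css = rate / CL = 76.4 / 11.18 ≈ 6.83 mg/L

6.83 mg/L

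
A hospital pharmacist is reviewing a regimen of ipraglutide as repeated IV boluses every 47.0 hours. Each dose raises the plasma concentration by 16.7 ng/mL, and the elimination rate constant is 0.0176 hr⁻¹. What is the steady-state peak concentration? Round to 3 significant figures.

29.7 ng/mL

Fraction remaining after one interval: e^(−kτ) = e^(−0.01760 × 47.0) = 0.4373
R = 1 / (1 − 0.4373) = 1.777
Css,max = 16.7 × 1.777 ≈ 29.7 ng/mL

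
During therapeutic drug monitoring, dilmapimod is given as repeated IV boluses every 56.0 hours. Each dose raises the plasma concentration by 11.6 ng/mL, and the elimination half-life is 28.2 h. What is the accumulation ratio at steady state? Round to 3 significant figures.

1.34

k = ln 2 / 28.2 = 0.02458 h⁻¹
Fraction remaining after one interval: e^(−kτ) = e^(−0.02458 × 56.0) = 0.2525
R = 1 / (1 − 0.2525) = 1 / 0.7475 ≈ 1.34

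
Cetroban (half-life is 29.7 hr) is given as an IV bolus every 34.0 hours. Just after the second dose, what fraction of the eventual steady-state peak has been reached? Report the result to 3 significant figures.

0.795

k = ln 2 / 29.7 = 0.02334 hr⁻¹
f_n = 1 − e^(−nkτ) = 1 − e^(−2 × 0.02334 × 34.0) = 1 − e^(−1.587) = 1 − 0.2045 ≈ 0.795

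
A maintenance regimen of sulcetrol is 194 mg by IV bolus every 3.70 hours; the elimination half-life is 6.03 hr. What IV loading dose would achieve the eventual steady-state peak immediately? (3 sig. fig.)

k = ln 2 / 6.03 = 0.1149 hr⁻¹
Accumulation ratio R = 1 / (1 − e^(−kτ)) = 1 / (1 − e^(−0.1149×3.70)) = 1 / (1 − 0.6536) = 2.887
Loading dose = maintenance dose × R = 194 × 2.887 ≈ 560 mg

560 mg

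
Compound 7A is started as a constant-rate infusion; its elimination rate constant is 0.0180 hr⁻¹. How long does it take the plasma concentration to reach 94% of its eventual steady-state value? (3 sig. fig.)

f = 1 − e^(−kt)  ⇒  t = −ln(1 − f) / k
t = −ln(1 − 0.94) / 0.01800 = 2.813 / 0.01800 ≈ 156 hours

156 hours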